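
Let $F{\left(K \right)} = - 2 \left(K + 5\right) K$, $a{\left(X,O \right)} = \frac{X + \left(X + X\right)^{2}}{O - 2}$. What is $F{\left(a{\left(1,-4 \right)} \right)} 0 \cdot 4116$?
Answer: $0$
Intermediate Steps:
$a{\left(X,O \right)} = \frac{X + 4 X^{2}}{-2 + O}$ ($a{\left(X,O \right)} = \frac{X + \left(2 X\right)^{2}}{-2 + O} = \frac{X + 4 X^{2}}{-2 + O}$)
$F{\left(K \right)} = K \left(-10 - 2 K\right)$ ($F{\left(K \right)} = - 2 \left(5 + K\right) K = \left(-10 - 2 K\right) K = K \left(-10 - 2 K\right)$)
$F{\left(a{\left(1,-4 \right)} \right)} 0 \cdot 4116 = - 2 \cdot 1 \frac{1}{-2 - 4} \left(1 + 4 \cdot 1\right) \left(5 + 1 \frac{1}{-2 - 4} \left(1 + 4 \cdot 1\right)\right) 0 \cdot 4116 = - 2 \cdot 1 \frac{1}{-6} \left(1 + 4\right) \left(5 + 1 \frac{1}{-6} \left(1 + 4\right)\right) 0 \cdot 4116 = - 2 \cdot 1 \left(- \frac{1}{6}\right) 5 \left(5 + 1 \left(- \frac{1}{6}\right) 5\right) 0 \cdot 4116 = \left(-2\right) \left(- \frac{5}{6}\right) \left(5 - \frac{5}{6}\right) 0 \cdot 4116 = \left(-2\right) \left(- \frac{5}{6}\right) \frac{25}{6} \cdot 0 \cdot 4116 = \frac{125}{18} \cdot 0 \cdot 4116 = 0 \cdot 4116 = 0$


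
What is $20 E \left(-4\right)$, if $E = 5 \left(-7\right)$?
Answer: $2800$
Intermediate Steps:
$E = -35$
$20 E \left(-4\right) = 20 \left(-35\right) \left(-4\right) = \left(-700\right) \left(-4\right) = 2800$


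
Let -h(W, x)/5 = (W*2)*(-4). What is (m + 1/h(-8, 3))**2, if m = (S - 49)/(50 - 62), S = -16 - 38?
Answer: 67848169/921600 ≈ 73.620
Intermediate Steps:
h(W, x) = 40*W (h(W, x) = -5*W*2*(-4) = -5*2*W*(-4) = -(-40)*W = 40*W)
S = -54
m = 103/12 (m = (-54 - 49)/(50 - 62) = -103/(-12) = -103*(-1/12) = 103/12 ≈ 8.5833)
(m + 1/h(-8, 3))**2 = (103/12 + 1/(40*(-8)))**2 = (103/12 + 1/(-320))**2 = (103/12 - 1/320)**2 = (8237/960)**2 = 67848169/921600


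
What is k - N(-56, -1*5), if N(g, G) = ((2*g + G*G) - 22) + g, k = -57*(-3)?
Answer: 336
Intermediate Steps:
k = 171
N(g, G) = -22 + G² + 3*g (N(g, G) = ((2*g + G²) - 22) + g = ((G² + 2*g) - 22) + g = (-22 + G² + 2*g) + g = -22 + G² + 3*g)
k - N(-56, -1*5) = 171 - (-22 + (-1*5)² + 3*(-56)) = 171 - (-22 + (-5)² - 168) = 171 - (-22 + 25 - 168) = 171 - 1*(-165) = 171 + 165 = 336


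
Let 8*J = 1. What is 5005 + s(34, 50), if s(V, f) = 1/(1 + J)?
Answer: 45053/9 ≈ 5005.9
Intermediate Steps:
J = ⅛ (J = (⅛)*1 = ⅛ ≈ 0.12500)
s(V, f) = 8/9 (s(V, f) = 1/(1 + ⅛) = 1/(9/8) = 8/9)
5005 + s(34, 50) = 5005 + 8/9 = 45053/9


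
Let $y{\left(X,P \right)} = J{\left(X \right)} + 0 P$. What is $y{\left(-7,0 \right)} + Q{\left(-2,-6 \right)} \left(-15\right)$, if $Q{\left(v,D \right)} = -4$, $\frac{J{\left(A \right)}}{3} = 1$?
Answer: $63$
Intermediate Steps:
$J{\left(A \right)} = 3$ ($J{\left(A \right)} = 3 \cdot 1 = 3$)
$y{\left(X,P \right)} = 3$ ($y{\left(X,P \right)} = 3 + 0 P = 3 + 0 = 3$)
$y{\left(-7,0 \right)} + Q{\left(-2,-6 \right)} \left(-15\right) = 3 - -60 = 3 + 60 = 63$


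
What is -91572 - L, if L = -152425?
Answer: 60853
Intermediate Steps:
-91572 - L = -91572 - 1*(-152425) = -91572 + 152425 = 60853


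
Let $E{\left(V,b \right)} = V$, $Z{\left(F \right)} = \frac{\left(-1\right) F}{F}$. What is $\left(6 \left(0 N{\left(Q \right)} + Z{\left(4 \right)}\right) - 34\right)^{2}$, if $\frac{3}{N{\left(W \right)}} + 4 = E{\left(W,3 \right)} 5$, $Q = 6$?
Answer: $1600$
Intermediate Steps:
$Z{\left(F \right)} = -1$
$N{\left(W \right)} = \frac{3}{-4 + 5 W}$ ($N{\left(W \right)} = \frac{3}{-4 + W 5} = \frac{3}{-4 + 5 W}$)
$\left(6 \left(0 N{\left(Q \right)} + Z{\left(4 \right)}\right) - 34\right)^{2} = \left(6 \left(0 \frac{3}{-4 + 5 \cdot 6} - 1\right) - 34\right)^{2} = \left(6 \left(0 \frac{3}{-4 + 30} - 1\right) - 34\right)^{2} = \left(6 \left(0 \cdot \frac{3}{26} - 1\right) - 34\right)^{2} = \left(6 \left(0 - 1\right) - 34\right)^{2} = \left(6 \left(-1\right) - 34\right)^{2} = \left(-6 - 34\right)^{2} = \left(-40\right)^{2} = 1600$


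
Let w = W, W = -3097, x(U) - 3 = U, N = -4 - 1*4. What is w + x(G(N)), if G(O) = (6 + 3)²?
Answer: -3013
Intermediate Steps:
N = -8 (N = -4 - 4 = -8)
G(O) = 81 (G(O) = 9² = 81)
x(U) = 3 + U
w = -3097
w + x(G(N)) = -3097 + (3 + 81) = -3097 + 84 = -3013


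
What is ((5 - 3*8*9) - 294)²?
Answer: 255025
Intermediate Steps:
((5 - 3*8*9) - 294)² = ((5 - 24*9) - 294)² = ((5 - 216) - 294)² = (-211 - 294)² = (-505)² = 255025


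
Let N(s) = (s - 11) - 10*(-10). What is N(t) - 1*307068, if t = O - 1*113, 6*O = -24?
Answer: -307096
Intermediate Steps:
O = -4 (O = (⅙)*(-24) = -4)
t = -117 (t = -4 - 1*113 = -4 - 113 = -117)
N(s) = 89 + s (N(s) = (-11 + s) + 100 = 89 + s)
N(t) - 1*307068 = (89 - 117) - 1*307068 = -28 - 307068 = -307096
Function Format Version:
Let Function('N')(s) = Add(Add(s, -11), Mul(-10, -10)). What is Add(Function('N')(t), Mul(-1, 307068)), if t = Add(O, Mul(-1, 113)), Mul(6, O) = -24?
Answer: -307096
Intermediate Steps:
O = -4 (O = Mul(Rational(1, 6), -24) = -4)
t = -117 (t = Add(-4, Mul(-1, 113)) = Add(-4, -113) = -117)
Function('N')(s) = Add(89, s) (Function('N')(s) = Add(Add(-11, s), 100) = Add(89, s))
Add(Function('N')(t), Mul(-1, 307068)) = Add(Add(89, -117), Mul(-1, 307068)) = Add(-28, -307068) = -307096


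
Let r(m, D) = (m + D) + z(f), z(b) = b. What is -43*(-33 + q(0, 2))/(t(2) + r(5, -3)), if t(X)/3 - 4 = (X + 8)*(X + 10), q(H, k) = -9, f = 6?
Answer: 903/190 ≈ 4.7526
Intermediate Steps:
r(m, D) = 6 + D + m (r(m, D) = (m + D) + 6 = (D + m) + 6 = 6 + D + m)
t(X) = 12 + 3*(8 + X)*(10 + X) (t(X) = 12 + 3*((X + 8)*(X + 10)) = 12 + 3*((8 + X)*(10 + X)) = 12 + 3*(8 + X)*(10 + X))
-43*(-33 + q(0, 2))/(t(2) + r(5, -3)) = -43*(-33 - 9)/((252 + 3*2² + 54*2) + (6 - 3 + 5)) = -(-1806)/((252 + 3*4 + 108) + 8) = -(-1806)/((252 + 12 + 108) + 8) = -(-1806)/(372 + 8) = -(-1806)/380 = -43*(-21/190) = 903/190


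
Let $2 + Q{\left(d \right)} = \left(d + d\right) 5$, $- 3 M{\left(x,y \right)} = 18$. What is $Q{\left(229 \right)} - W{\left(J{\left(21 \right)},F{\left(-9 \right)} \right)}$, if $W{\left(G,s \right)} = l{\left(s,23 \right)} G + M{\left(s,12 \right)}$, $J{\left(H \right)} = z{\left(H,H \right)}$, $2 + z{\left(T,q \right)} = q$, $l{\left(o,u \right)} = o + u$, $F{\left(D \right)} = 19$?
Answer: $1496$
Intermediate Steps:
$M{\left(x,y \right)} = -6$ ($M{\left(x,y \right)} = \left(- \frac{1}{3}\right) 18 = -6$)
$z{\left(T,q \right)} = -2 + q$
$J{\left(H \right)} = -2 + H$
$Q{\left(d \right)} = -2 + 10 d$ ($Q{\left(d \right)} = -2 + \left(d + d\right) 5 = -2 + 2 d 5 = -2 + 10 d$)
$W{\left(G,s \right)} = -6 + G \left(23 + s\right)$ ($W{\left(G,s \right)} = \left(s + 23\right) G - 6 = \left(23 + s\right) G - 6 = G \left(23 + s\right) - 6 = -6 + G \left(23 + s\right)$)
$Q{\left(229 \right)} - W{\left(J{\left(21 \right)},F{\left(-9 \right)} \right)} = \left(-2 + 10 \cdot 229\right) - \left(-6 + \left(-2 + 21\right) \left(23 + 19\right)\right) = \left(-2 + 2290\right) - \left(-6 + 19 \cdot 42\right) = 2288 - \left(-6 + 798\right) = 2288 - 792 = 1496$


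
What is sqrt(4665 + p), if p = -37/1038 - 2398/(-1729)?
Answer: sqrt(15030108752320662)/1794702 ≈ 68.311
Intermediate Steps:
p = 2425151/1794702 (p = -37*1/1038 - 2398*(-1/1729) = -37/1038 + 2398/1729 = 2425151/1794702 ≈ 1.3513)
sqrt(4665 + p) = sqrt(4665 + 2425151/1794702) = sqrt(8374709981/1794702) = sqrt(15030108752320662)/1794702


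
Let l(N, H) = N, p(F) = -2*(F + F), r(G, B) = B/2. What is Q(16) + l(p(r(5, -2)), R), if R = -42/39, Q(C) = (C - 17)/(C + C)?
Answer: 127/32 ≈ 3.9688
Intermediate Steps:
r(G, B) = B/2 (r(G, B) = B*(½) = B/2)
Q(C) = (-17 + C)/(2*C) (Q(C) = (-17 + C)/((2*C)) = (-17 + C)*(1/(2*C)) = (-17 + C)/(2*C))
p(F) = -4*F
R = -14/13 (R = -42*1/39 = -14/13 ≈ -1.0769)
Q(16) + l(p(r(5, -2)), R) = (½)*(-17 + 16)/16 - 2*(-2) = (½)*(1/16)*(-1) - 4*(-1) = -1/32 + 4 = 127/32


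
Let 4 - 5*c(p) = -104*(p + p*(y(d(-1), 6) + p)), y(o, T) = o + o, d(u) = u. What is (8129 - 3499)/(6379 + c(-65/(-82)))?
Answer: 38915150/53593489 ≈ 0.72612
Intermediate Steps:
y(o, T) = 2*o
c(p) = ⅘ + 104*p/5 + 104*p*(-2 + p)/5 (c(p) = ⅘ - (-104)*(p + p*(2*(-1) + p))/5 = ⅘ - (-104)*(p + p*(-2 + p))/5 = ⅘ - (-104*p - 104*p*(-2 + p))/5 = ⅘ + (104*p/5 + 104*p*(-2 + p)/5) = ⅘ + 104*p/5 + 104*p*(-2 + p)/5)
(8129 - 3499)/(6379 + c(-65/(-82))) = (8129 - 3499)/(6379 + (⅘ - (-1352)/(-82) + 104*(-65/(-82))²/5)) = 4630/(6379 + (⅘ - (-1352)*(-1)/82 + 104*(-65*(-1/82))²/5)) = 4630/(6379 + (⅘ - 104/5*65/82 + 104*(65/82)²/5)) = 4630/(6379 + (⅘ - 676/41 + (104/5)*(4225/6724))) = 4630/(6379 + (⅘ - 676/41 + 21970/1681)) = 4630/(6379 - 22006/8405) = 4630/(53593489/8405) = 4630*(8405/53593489) = 38915150/53593489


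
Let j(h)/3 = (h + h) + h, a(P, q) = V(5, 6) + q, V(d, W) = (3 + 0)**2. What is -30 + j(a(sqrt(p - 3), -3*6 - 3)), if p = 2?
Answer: -138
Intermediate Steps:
V(d, W) = 9 (V(d, W) = 3**2 = 9)
a(P, q) = 9 + q
j(h) = 9*h (j(h) = 3*((h + h) + h) = 3*(2*h + h) = 3*(3*h) = 9*h)
-30 + j(a(sqrt(p - 3), -3*6 - 3)) = -30 + 9*(9 + (-3*6 - 3)) = -30 + 9*(9 + (-18 - 3)) = -30 + 9*(9 - 21) = -30 + 9*(-12) = -30 - 108 = -138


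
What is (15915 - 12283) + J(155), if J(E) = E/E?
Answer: 3633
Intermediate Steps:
J(E) = 1
(15915 - 12283) + J(155) = (15915 - 12283) + 1 = 3632 + 1 = 3633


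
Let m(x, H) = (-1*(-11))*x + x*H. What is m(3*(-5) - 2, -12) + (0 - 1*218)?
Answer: -201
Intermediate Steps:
m(x, H) = 11*x + H*x
m(3*(-5) - 2, -12) + (0 - 1*218) = (3*(-5) - 2)*(11 - 12) + (0 - 1*218) = (-15 - 2)*(-1) + (0 - 218) = -17*(-1) - 218 = 17 - 218 = -201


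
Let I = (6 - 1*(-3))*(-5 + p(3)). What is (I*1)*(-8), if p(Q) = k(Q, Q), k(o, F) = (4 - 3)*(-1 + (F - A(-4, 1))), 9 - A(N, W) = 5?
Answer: 504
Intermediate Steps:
A(N, W) = 4 (A(N, W) = 9 - 1*5 = 9 - 5 = 4)
k(o, F) = -5 + F (k(o, F) = (4 - 3)*(-1 + (F - 1*4)) = 1*(-1 + (F - 4)) = 1*(-1 + (-4 + F)) = 1*(-5 + F) = -5 + F)
p(Q) = -5 + Q
I = -63 (I = (6 - 1*(-3))*(-5 + (-5 + 3)) = (6 + 3)*(-5 - 2) = 9*(-7) = -63)
(I*1)*(-8) = -63*1*(-8) = -63*(-8) = 504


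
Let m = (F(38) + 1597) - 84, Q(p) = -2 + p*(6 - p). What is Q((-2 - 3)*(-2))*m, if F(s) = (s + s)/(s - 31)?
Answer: -64002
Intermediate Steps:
F(s) = 2*s/(-31 + s) (F(s) = (2*s)/(-31 + s) = 2*s/(-31 + s))
m = 10667/7 (m = (2*38/(-31 + 38) + 1597) - 84 = (2*38/7 + 1597) - 84 = (2*38*(⅐) + 1597) - 84 = (76/7 + 1597) - 84 = 11255/7 - 84 = 10667/7 ≈ 1523.9)
Q((-2 - 3)*(-2))*m = (-2 - ((-2 - 3)*(-2))² + 6*((-2 - 3)*(-2)))*(10667/7) = (-2 - (-5*(-2))² + 6*(-5*(-2)))*(10667/7) = (-2 - 1*10² + 6*10)*(10667/7) = (-2 - 1*100 + 60)*(10667/7) = (-2 - 100 + 60)*(10667/7) = -42*10667/7 = -64002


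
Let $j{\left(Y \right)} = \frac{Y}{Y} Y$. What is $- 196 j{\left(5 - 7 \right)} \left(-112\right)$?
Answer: $-43904$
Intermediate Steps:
$j{\left(Y \right)} = Y$ ($j{\left(Y \right)} = 1 Y = Y$)
$- 196 j{\left(5 - 7 \right)} \left(-112\right) = - 196 \left(5 - 7\right) \left(-112\right) = \left(-196\right) \left(-2\right) \left(-112\right) = 392 \left(-112\right) = -43904$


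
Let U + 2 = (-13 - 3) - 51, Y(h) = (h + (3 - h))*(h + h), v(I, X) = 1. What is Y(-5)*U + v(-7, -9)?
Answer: 2071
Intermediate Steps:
Y(h) = 6*h (Y(h) = 3*(2*h) = 6*h)
U = -69 (U = -2 + ((-13 - 3) - 51) = -2 + (-16 - 51) = -2 - 67 = -69)
Y(-5)*U + v(-7, -9) = (6*(-5))*(-69) + 1 = -30*(-69) + 1 = 2070 + 1 = 2071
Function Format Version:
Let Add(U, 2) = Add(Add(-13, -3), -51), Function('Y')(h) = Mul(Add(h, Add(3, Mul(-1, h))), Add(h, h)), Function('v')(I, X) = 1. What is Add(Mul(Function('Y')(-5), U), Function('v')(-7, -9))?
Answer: 2071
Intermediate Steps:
Function('Y')(h) = Mul(6, h) (Function('Y')(h) = Mul(3, Mul(2, h)) = Mul(6, h))
U = -69 (U = Add(-2, Add(Add(-13, -3), -51)) = Add(-2, Add(-16, -51)) = Add(-2, -67) = -69)
Add(Mul(Function('Y')(-5), U), Function('v')(-7, -9)) = Add(Mul(Mul(6, -5), -69), 1) = Add(Mul(-30, -69), 1) = Add(2070, 1) = 2071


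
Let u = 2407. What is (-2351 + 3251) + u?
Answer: 3307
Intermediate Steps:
(-2351 + 3251) + u = (-2351 + 3251) + 2407 = 900 + 2407 = 3307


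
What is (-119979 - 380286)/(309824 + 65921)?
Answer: -100053/75149 ≈ -1.3314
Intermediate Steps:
(-119979 - 380286)/(309824 + 65921) = -500265/375745 = -500265*1/375745 = -100053/75149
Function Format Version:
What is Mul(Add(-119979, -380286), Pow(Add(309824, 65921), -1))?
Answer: Rational(-100053, 75149) ≈ -1.3314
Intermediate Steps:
Mul(Add(-119979, -380286), Pow(Add(309824, 65921), -1)) = Mul(-500265, Pow(375745, -1)) = Mul(-500265, Rational(1, 375745)) = Rational(-100053, 75149)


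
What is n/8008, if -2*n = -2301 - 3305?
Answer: 2803/8008 ≈ 0.35003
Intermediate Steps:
n = 2803 (n = -(-2301 - 3305)/2 = -½*(-5606) = 2803)
n/8008 = 2803/8008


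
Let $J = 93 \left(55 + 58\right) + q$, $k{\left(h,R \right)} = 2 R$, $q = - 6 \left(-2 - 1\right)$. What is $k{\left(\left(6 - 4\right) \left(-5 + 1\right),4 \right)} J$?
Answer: $84216$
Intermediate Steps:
$q = 18$ ($q = \left(-6\right) \left(-3\right) = 18$)
$J = 10527$ ($J = 93 \left(55 + 58\right) + 18 = 93 \cdot 113 + 18 = 10509 + 18 = 10527$)
$k{\left(\left(6 - 4\right) \left(-5 + 1\right),4 \right)} J = 2 \cdot 4 \cdot 10527 = 8 \cdot 10527 = 84216$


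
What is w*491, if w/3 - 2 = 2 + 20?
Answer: 35352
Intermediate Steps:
w = 72 (w = 6 + 3*(2 + 20) = 6 + 3*22 = 6 + 66 = 72)
w*491 = 72*491 = 35352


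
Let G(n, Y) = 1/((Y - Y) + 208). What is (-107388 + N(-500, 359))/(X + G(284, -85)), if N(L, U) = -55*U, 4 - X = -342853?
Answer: -26443664/71314257 ≈ -0.37080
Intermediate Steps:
X = 342857 (X = 4 - 1*(-342853) = 4 + 342853 = 342857)
G(n, Y) = 1/208 (G(n, Y) = 1/(0 + 208) = 1/208)
(-107388 + N(-500, 359))/(X + G(284, -85)) = (-107388 - 55*359)/(342857 + 1/208) = (-107388 - 19745)/(71314257/208) = -127133*208/71314257 = -26443664/71314257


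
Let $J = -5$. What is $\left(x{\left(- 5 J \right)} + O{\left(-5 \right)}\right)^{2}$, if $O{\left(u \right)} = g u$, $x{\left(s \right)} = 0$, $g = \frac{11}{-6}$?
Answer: $\frac{3025}{36} \approx 84.028$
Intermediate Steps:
$g = - \frac{11}{6}$ ($g = 11 \left(- \frac{1}{6}\right) = - \frac{11}{6} \approx -1.8333$)
$O{\left(u \right)} = - \frac{11 u}{6}$
$\left(x{\left(- 5 J \right)} + O{\left(-5 \right)}\right)^{2} = \left(0 - - \frac{55}{6}\right)^{2} = \left(0 + \frac{55}{6}\right)^{2} = \left(\frac{55}{6}\right)^{2} = \frac{3025}{36}$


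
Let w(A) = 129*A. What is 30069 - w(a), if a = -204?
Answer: 56385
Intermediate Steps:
30069 - w(a) = 30069 - 129*(-204) = 30069 - 1*(-26316) = 30069 + 26316 = 56385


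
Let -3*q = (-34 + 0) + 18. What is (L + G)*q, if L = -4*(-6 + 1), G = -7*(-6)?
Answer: 992/3 ≈ 330.67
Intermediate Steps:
q = 16/3 (q = -((-34 + 0) + 18)/3 = -(-34 + 18)/3 = -1/3*(-16) = 16/3 ≈ 5.3333)
G = 42
L = 20 (L = -4*(-5) = 20)
(L + G)*q = (20 + 42)*(16/3) = 62*(16/3) = 992/3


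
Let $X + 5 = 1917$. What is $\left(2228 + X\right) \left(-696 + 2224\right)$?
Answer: $6325920$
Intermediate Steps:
$X = 1912$ ($X = -5 + 1917 = 1912$)
$\left(2228 + X\right) \left(-696 + 2224\right) = \left(2228 + 1912\right) \left(-696 + 2224\right) = 4140 \cdot 1528 = 6325920$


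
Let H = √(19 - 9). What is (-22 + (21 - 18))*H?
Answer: -19*√10 ≈ -60.083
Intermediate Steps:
H = √10 ≈ 3.1623
(-22 + (21 - 18))*H = (-22 + (21 - 18))*√10 = (-22 + 3)*√10 = -19*√10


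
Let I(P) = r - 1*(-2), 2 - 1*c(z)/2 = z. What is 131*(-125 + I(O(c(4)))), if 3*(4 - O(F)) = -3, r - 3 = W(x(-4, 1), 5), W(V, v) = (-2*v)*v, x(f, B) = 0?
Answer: -22270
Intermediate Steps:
c(z) = 4 - 2*z
W(V, v) = -2*v²
r = -47 (r = 3 - 2*5² = 3 - 2*25 = 3 - 50 = -47)
O(F) = 5 (O(F) = 4 - ⅓*(-3) = 4 + 1 = 5)
I(P) = -45 (I(P) = -47 - 1*(-2) = -47 + 2 = -45)
131*(-125 + I(O(c(4)))) = 131*(-125 - 45) = 131*(-170) = -22270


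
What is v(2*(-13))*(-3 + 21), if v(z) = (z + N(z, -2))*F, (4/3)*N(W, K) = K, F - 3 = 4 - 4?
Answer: -1485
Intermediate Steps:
F = 3 (F = 3 + (4 - 4) = 3 + 0 = 3)
N(W, K) = 3*K/4
v(z) = -9/2 + 3*z (v(z) = (z + (¾)*(-2))*3 = (z - 3/2)*3 = (-3/2 + z)*3 = -9/2 + 3*z)
v(2*(-13))*(-3 + 21) = (-9/2 + 3*(2*(-13)))*(-3 + 21) = (-9/2 + 3*(-26))*18 = (-9/2 - 78)*18 = -165/2*18 = -1485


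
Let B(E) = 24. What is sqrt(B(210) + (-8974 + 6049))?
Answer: I*sqrt(2901) ≈ 53.861*I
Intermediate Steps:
sqrt(B(210) + (-8974 + 6049)) = sqrt(24 + (-8974 + 6049)) = sqrt(24 - 2925) = sqrt(-2901) = I*sqrt(2901)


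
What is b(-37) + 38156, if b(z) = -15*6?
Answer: 38066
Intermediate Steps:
b(z) = -90
b(-37) + 38156 = -90 + 38156 = 38066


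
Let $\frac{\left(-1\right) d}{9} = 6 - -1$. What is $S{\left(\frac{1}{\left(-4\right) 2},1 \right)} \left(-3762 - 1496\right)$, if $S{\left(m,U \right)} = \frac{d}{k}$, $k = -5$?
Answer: $- \frac{331254}{5} \approx -66251.0$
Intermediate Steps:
$d = -63$ ($d = - 9 \left(6 - -1\right) = - 9 \left(6 + 1\right) = \left(-9\right) 7 = -63$)
$S{\left(m,U \right)} = \frac{63}{5}$ ($S{\left(m,U \right)} = - \frac{63}{-5} = \left(-63\right) \left(- \frac{1}{5}\right) = \frac{63}{5}$)
$S{\left(\frac{1}{\left(-4\right) 2},1 \right)} \left(-3762 - 1496\right) = \frac{63 \left(-3762 - 1496\right)}{5} = \frac{63}{5} \left(-5258\right) = - \frac{331254}{5}$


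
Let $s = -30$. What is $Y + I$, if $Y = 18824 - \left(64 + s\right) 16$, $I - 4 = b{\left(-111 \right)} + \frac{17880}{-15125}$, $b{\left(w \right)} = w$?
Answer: $\frac{54969749}{3025} \approx 18172.0$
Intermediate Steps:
$I = - \frac{327251}{3025}$ ($I = 4 - \left(111 - \frac{17880}{-15125}\right) = 4 + \left(-111 + 17880 \left(- \frac{1}{15125}\right)\right) = 4 - \frac{339351}{3025} = - \frac{327251}{3025} \approx -108.18$)
$Y = 18280$ ($Y = 18824 - \left(64 - 30\right) 16 = 18824 - 34 \cdot 16 = 18824 - 544 = 18280$)
$Y + I = 18280 - \frac{327251}{3025} = \frac{54969749}{3025}$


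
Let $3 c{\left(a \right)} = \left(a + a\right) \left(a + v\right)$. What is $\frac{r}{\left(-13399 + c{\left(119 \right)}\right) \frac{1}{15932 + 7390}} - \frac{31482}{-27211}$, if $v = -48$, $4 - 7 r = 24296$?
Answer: $\frac{2011014478566}{192953201} \approx 10422.0$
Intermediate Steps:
$r = - \frac{24292}{7}$ ($r = \frac{4}{7} - \frac{24296}{7} = - \frac{24292}{7} \approx -3470.3$)
$c{\left(a \right)} = \frac{2 a \left(-48 + a\right)}{3}$ ($c{\left(a \right)} = \frac{\left(a + a\right) \left(a - 48\right)}{3} = \frac{2 a \left(-48 + a\right)}{3}$)
$\frac{r}{\left(-13399 + c{\left(119 \right)}\right) \frac{1}{15932 + 7390}} - \frac{31482}{-27211} = - \frac{24292}{7 \frac{-13399 + \frac{2}{3} \cdot 119 \left(-48 + 119\right)}{15932 + 7390}} - \frac{31482}{-27211} = - \frac{24292}{7 \frac{-13399 + \frac{2}{3} \cdot 119 \cdot 71}{23322}} - - \frac{31482}{27211} = - \frac{24292}{7 \left(-13399 + \frac{16898}{3}\right) \frac{1}{23322}} + \frac{31482}{27211} = - \frac{24292}{7 \left(\left(- \frac{23299}{3}\right) \frac{1}{23322}\right)} + \frac{31482}{27211} = - \frac{24292}{7 \left(- \frac{1013}{3042}\right)} + \frac{31482}{27211} = \left(- \frac{24292}{7}\right) \left(- \frac{3042}{1013}\right) + \frac{31482}{27211} = \frac{73896264}{7091} + \frac{31482}{27211} = \frac{2011014478566}{192953201}$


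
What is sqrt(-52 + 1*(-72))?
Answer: 2*I*sqrt(31) ≈ 11.136*I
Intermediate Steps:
sqrt(-52 + 1*(-72)) = sqrt(-52 - 72) = sqrt(-124) = 2*I*sqrt(31)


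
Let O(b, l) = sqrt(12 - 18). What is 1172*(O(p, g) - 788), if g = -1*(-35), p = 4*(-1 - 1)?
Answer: -923536 + 1172*I*sqrt(6) ≈ -9.2354e+5 + 2870.8*I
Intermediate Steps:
p = -8 (p = 4*(-2) = -8)
g = 35
O(b, l) = I*sqrt(6) (O(b, l) = sqrt(-6) = I*sqrt(6))
1172*(O(p, g) - 788) = 1172*(I*sqrt(6) - 788) = 1172*(-788 + I*sqrt(6)) = -923536 + 1172*I*sqrt(6)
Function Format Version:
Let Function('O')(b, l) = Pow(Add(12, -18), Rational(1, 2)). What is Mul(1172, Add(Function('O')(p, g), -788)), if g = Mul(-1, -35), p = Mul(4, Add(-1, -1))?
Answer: Add(-923536, Mul(1172, I, Pow(6, Rational(1, 2)))) ≈ Add(-9.2354e+5, Mul(2870.8, I))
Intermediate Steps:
p = -8 (p = Mul(4, -2) = -8)
g = 35
Function('O')(b, l) = Mul(I, Pow(6, Rational(1, 2))) (Function('O')(b, l) = Pow(-6, Rational(1, 2)) = Mul(I, Pow(6, Rational(1, 2))))
Mul(1172, Add(Function('O')(p, g), -788)) = Mul(1172, Add(Mul(I, Pow(6, Rational(1, 2))), -788)) = Mul(1172, Add(-788, Mul(I, Pow(6, Rational(1, 2))))) = Add(-923536, Mul(1172, I, Pow(6, Rational(1, 2))))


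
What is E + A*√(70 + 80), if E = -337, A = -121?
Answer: -337 - 605*√6 ≈ -1818.9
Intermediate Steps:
E + A*√(70 + 80) = -337 - 121*√(70 + 80) = -337 - 605*√6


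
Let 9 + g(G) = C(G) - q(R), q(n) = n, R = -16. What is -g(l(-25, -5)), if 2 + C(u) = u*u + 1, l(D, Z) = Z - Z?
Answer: -6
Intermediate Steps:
l(D, Z) = 0
C(u) = -1 + u² (C(u) = -2 + (u*u + 1) = -2 + (u² + 1) = -2 + (1 + u²) = -1 + u²)
g(G) = 6 + G² (g(G) = -9 + ((-1 + G²) - 1*(-16)) = -9 + ((-1 + G²) + 16) = -9 + (15 + G²) = 6 + G²)
-g(l(-25, -5)) = -(6 + 0²) = -(6 + 0) = -1*6 = -6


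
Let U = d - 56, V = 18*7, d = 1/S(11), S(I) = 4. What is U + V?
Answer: 281/4 ≈ 70.250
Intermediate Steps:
d = ¼ (d = 1/4 = ¼ ≈ 0.25000)
V = 126
U = -223/4 (U = ¼ - 56 = -223/4 ≈ -55.750)
U + V = -223/4 + 126 = 281/4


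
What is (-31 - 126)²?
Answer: 24649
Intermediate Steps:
(-31 - 126)² = (-157)² = 24649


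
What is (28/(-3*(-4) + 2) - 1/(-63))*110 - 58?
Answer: 10316/63 ≈ 163.75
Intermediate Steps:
(28/(-3*(-4) + 2) - 1/(-63))*110 - 58 = (28/(12 + 2) - 1*(-1/63))*110 - 58 = (28/14 + 1/63)*110 - 58 = (28*(1/14) + 1/63)*110 - 58 = (2 + 1/63)*110 - 58 = (127/63)*110 - 58 = 13970/63 - 58 = 10316/63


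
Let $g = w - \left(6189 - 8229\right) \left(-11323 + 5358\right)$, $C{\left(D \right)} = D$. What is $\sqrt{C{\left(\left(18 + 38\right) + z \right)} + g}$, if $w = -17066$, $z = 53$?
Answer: $i \sqrt{12185557} \approx 3490.8 i$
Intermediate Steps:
$g = -12185666$ ($g = -17066 - \left(6189 - 8229\right) \left(-11323 + 5358\right) = -17066 - \left(-2040\right) \left(-5965\right) = -17066 - 12168600 = -12185666$)
$\sqrt{C{\left(\left(18 + 38\right) + z \right)} + g} = \sqrt{\left(\left(18 + 38\right) + 53\right) - 12185666} = \sqrt{\left(56 + 53\right) - 12185666} = \sqrt{109 - 12185666} = \sqrt{-12185557} = i \sqrt{12185557}$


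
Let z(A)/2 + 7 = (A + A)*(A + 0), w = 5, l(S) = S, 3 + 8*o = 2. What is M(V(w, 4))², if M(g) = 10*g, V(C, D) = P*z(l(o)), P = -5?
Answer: 31080625/64 ≈ 4.8564e+5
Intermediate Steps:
o = -⅛ (o = -3/8 + (⅛)*2 = -3/8 + ¼ = -⅛ ≈ -0.12500)
z(A) = -14 + 4*A² (z(A) = -14 + 2*((A + A)*(A + 0)) = -14 + 2*((2*A)*A) = -14 + 2*(2*A²) = -14 + 4*A²)
V(C, D) = 1115/16 (V(C, D) = -5*(-14 + 4*(-⅛)²) = -5*(-14 + 4*(1/64)) = -5*(-14 + 1/16) = -5*(-223/16) = 1115/16)
M(V(w, 4))² = (10*(1115/16))² = (5575/8)² = 31080625/64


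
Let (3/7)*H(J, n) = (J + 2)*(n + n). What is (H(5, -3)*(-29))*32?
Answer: 90944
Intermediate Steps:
H(J, n) = 14*n*(2 + J)/3 (H(J, n) = 7*((J + 2)*(n + n))/3 = 7*((2 + J)*(2*n))/3 = 7*(2*n*(2 + J))/3 = 14*n*(2 + J)/3)
(H(5, -3)*(-29))*32 = (((14/3)*(-3)*(2 + 5))*(-29))*32 = (((14/3)*(-3)*7)*(-29))*32 = -98*(-29)*32 = 2842*32 = 90944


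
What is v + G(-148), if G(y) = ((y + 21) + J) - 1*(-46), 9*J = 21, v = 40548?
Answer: 121408/3 ≈ 40469.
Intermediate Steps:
J = 7/3 (J = (⅑)*21 = 7/3 ≈ 2.3333)
G(y) = 208/3 + y (G(y) = ((y + 21) + 7/3) - 1*(-46) = ((21 + y) + 7/3) + 46 = (70/3 + y) + 46 = 208/3 + y)
v + G(-148) = 40548 + (208/3 - 148) = 40548 - 236/3 = 121408/3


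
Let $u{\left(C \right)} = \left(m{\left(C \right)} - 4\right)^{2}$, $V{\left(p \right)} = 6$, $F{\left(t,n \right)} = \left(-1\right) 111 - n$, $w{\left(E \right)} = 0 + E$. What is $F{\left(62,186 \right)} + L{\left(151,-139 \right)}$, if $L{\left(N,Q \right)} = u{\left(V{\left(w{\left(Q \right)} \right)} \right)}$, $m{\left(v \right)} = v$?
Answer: $-293$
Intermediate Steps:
$w{\left(E \right)} = E$
$F{\left(t,n \right)} = -111 - n$
$u{\left(C \right)} = \left(-4 + C\right)^{2}$ ($u{\left(C \right)} = \left(C - 4\right)^{2} = \left(-4 + C\right)^{2}$)
$L{\left(N,Q \right)} = 4$ ($L{\left(N,Q \right)} = \left(-4 + 6\right)^{2} = 2^{2} = 4$)
$F{\left(62,186 \right)} + L{\left(151,-139 \right)} = \left(-111 - 186\right) + 4 = -297 + 4 = -293$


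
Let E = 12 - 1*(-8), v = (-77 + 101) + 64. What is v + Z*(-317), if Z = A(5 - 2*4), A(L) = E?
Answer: -6252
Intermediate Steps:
v = 88 (v = 24 + 64 = 88)
E = 20 (E = 12 + 8 = 20)
A(L) = 20
Z = 20
v + Z*(-317) = 88 + 20*(-317) = 88 - 6340 = -6252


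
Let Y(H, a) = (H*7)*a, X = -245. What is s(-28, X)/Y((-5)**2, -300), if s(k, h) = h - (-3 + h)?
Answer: -1/17500 ≈ -5.7143e-5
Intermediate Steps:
s(k, h) = 3 (s(k, h) = h + (3 - h) = 3)
Y(H, a) = 7*H*a (Y(H, a) = (7*H)*a = 7*H*a)
s(-28, X)/Y((-5)**2, -300) = 3/((7*(-5)**2*(-300))) = 3/((7*25*(-300))) = 3/(-52500) = 3*(-1/52500) = -1/17500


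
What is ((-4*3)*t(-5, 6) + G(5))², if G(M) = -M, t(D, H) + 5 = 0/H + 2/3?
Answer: 2209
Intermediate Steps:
t(D, H) = -13/3 (t(D, H) = -5 + (0/H + 2/3) = -5 + (0 + 2*(⅓)) = -5 + (0 + ⅔) = -5 + ⅔ = -13/3)
((-4*3)*t(-5, 6) + G(5))² = (-4*3*(-13/3) - 1*5)² = (-12*(-13/3) - 5)² = (52 - 5)² = 47² = 2209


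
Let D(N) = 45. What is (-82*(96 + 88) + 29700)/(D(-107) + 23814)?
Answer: 14612/23859 ≈ 0.61243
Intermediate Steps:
(-82*(96 + 88) + 29700)/(D(-107) + 23814) = (-82*(96 + 88) + 29700)/(45 + 23814) = (-82*184 + 29700)/23859 = (-15088 + 29700)*(1/23859) = 14612*(1/23859) = 14612/23859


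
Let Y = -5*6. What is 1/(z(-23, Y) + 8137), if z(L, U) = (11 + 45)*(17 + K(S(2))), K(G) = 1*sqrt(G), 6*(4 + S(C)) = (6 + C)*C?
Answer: 27267/247842307 - 112*I*sqrt(3)/247842307 ≈ 0.00011002 - 7.8271e-7*I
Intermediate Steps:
S(C) = -4 + C*(6 + C)/6 (S(C) = -4 + ((6 + C)*C)/6 = -4 + (C*(6 + C))/6 = -4 + C*(6 + C)/6)
Y = -30
K(G) = sqrt(G)
z(L, U) = 952 + 112*I*sqrt(3)/3 (z(L, U) = (11 + 45)*(17 + sqrt(-4 + 2 + (1/6)*2**2)) = 56*(17 + sqrt(-4 + 2 + (1/6)*4)) = 56*(17 + sqrt(-4 + 2 + 2/3)) = 56*(17 + sqrt(-4/3)) = 56*(17 + 2*I*sqrt(3)/3) = 952 + 112*I*sqrt(3)/3)
1/(z(-23, Y) + 8137) = 1/((952 + 112*I*sqrt(3)/3) + 8137) = 1/(9089 + 112*I*sqrt(3)/3)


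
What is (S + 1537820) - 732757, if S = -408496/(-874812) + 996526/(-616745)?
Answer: 3502901549314997/4351096185 ≈ 8.0506e+5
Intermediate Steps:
S = -4998669658/4351096185 (S = -408496*(-1/874812) + 996526*(-1/616745) = 102124/218703 - 32146/19895 = -4998669658/4351096185 ≈ -1.1488)
(S + 1537820) - 732757 = (-4998669658/4351096185 + 1537820) - 732757 = 6691197736547042/4351096185 - 732757 = 3502901549314997/4351096185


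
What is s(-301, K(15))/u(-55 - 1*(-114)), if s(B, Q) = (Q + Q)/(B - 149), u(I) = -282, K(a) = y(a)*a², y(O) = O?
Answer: 5/94 ≈ 0.053191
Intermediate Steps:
K(a) = a³ (K(a) = a*a² = a³)
s(B, Q) = 2*Q/(-149 + B) (s(B, Q) = (2*Q)/(-149 + B) = 2*Q/(-149 + B))
s(-301, K(15))/u(-55 - 1*(-114)) = (2*15³/(-149 - 301))/(-282) = (2*3375/(-450))*(-1/282) = (2*3375*(-1/450))*(-1/282) = -15*(-1/282) = 5/94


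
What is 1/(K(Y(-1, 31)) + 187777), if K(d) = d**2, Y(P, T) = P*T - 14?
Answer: 1/189802 ≈ 5.2687e-6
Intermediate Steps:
Y(P, T) = -14 + P*T
1/(K(Y(-1, 31)) + 187777) = 1/((-14 - 1*31)**2 + 187777) = 1/((-14 - 31)**2 + 187777) = 1/((-45)**2 + 187777) = 1/(2025 + 187777) = 1/189802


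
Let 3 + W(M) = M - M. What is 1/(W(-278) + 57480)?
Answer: 1/57477 ≈ 1.7398e-5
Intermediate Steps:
W(M) = -3 (W(M) = -3 + (M - M) = -3 + 0 = -3)
1/(W(-278) + 57480) = 1/(-3 + 57480) = 1/57477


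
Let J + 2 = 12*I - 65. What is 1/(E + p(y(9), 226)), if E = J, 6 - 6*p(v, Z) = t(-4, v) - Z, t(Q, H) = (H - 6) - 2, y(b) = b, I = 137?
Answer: 2/3231 ≈ 0.00061900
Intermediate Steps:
t(Q, H) = -8 + H (t(Q, H) = (-6 + H) - 2 = -8 + H)
p(v, Z) = 7/3 - v/6 + Z/6 (p(v, Z) = 1 - ((-8 + v) - Z)/6 = 1 - (-8 + v - Z)/6 = 1 + (4/3 - v/6 + Z/6) = 7/3 - v/6 + Z/6)
J = 1577 (J = -2 + (12*137 - 65) = -2 + (1644 - 65) = -2 + 1579 = 1577)
E = 1577
1/(E + p(y(9), 226)) = 1/(1577 + (7/3 - ⅙*9 + (⅙)*226)) = 1/(1577 + (7/3 - 3/2 + 113/3)) = 1/(1577 + 77/2) = 1/(3231/2) = 2/3231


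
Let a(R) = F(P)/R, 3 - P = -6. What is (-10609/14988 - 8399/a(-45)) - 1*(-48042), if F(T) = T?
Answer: 1349463947/14988 ≈ 90036.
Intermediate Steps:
P = 9 (P = 3 - 1*(-6) = 3 + 6 = 9)
a(R) = 9/R
(-10609/14988 - 8399/a(-45)) - 1*(-48042) = (-10609/14988 - 8399/(9/(-45))) - 1*(-48042) = (-10609*1/14988 - 8399/(9*(-1/45))) + 48042 = (-10609/14988 - 8399/(-⅕)) + 48042 = (-10609/14988 - 8399*(-5)) + 48042 = (-10609/14988 + 41995) + 48042 = 629410451/14988 + 48042 = 1349463947/14988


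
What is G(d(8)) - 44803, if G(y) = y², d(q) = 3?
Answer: -44794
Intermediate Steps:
G(d(8)) - 44803 = 3² - 44803 = 9 - 44803 = -44794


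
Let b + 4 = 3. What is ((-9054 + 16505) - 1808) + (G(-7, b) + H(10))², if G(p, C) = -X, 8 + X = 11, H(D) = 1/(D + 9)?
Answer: 2040259/361 ≈ 5651.7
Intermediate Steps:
b = -1 (b = -4 + 3 = -1)
H(D) = 1/(9 + D)
X = 3 (X = -8 + 11 = 3)
G(p, C) = -3 (G(p, C) = -1*3 = -3)
((-9054 + 16505) - 1808) + (G(-7, b) + H(10))² = ((-9054 + 16505) - 1808) + (-3 + 1/(9 + 10))² = (7451 - 1808) + (-3 + 1/19)² = 5643 + (-3 + 1/19)² = 5643 + (-56/19)² = 5643 + 3136/361 = 2040259/361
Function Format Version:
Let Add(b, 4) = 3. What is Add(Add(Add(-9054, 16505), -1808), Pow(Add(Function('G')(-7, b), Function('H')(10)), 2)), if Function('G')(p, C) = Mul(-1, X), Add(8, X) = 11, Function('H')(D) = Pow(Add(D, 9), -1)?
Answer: Rational(2040259, 361) ≈ 5651.7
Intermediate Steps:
b = -1 (b = Add(-4, 3) = -1)
Function('H')(D) = Pow(Add(9, D), -1)
X = 3 (X = Add(-8, 11) = 3)
Function('G')(p, C) = -3 (Function('G')(p, C) = Mul(-1, 3) = -3)
Add(Add(Add(-9054, 16505), -1808), Pow(Add(Function('G')(-7, b), Function('H')(10)), 2)) = Add(Add(Add(-9054, 16505), -1808), Pow(Add(-3, Pow(Add(9, 10), -1)), 2)) = Add(Add(7451, -1808), Pow(Add(-3, Pow(19, -1)), 2)) = Add(5643, Pow(Add(-3, Rational(1, 19)), 2)) = Add(5643, Pow(Rational(-56, 19), 2)) = Add(5643, Rational(3136, 361)) = Rational(2040259, 361)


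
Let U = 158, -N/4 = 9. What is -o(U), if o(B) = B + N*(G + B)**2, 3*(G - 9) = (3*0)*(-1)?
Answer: 1003846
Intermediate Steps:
N = -36 (N = -4*9 = -36)
G = 9 (G = 9 + ((3*0)*(-1))/3 = 9 + (0*(-1))/3 = 9 + (1/3)*0 = 9 + 0 = 9)
o(B) = B - 36*(9 + B)**2
-o(U) = -(158 - 36*(9 + 158)**2) = -(158 - 36*167**2) = -(158 - 36*27889) = -(158 - 1004004) = -1*(-1003846) = 1003846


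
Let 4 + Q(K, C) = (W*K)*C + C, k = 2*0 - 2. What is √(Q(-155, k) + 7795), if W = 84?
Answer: √33829 ≈ 183.93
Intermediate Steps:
k = -2 (k = 0 - 2 = -2)
Q(K, C) = -4 + C + 84*C*K (Q(K, C) = -4 + ((84*K)*C + C) = -4 + (84*C*K + C) = -4 + (C + 84*C*K) = -4 + C + 84*C*K)
√(Q(-155, k) + 7795) = √((-4 - 2 + 84*(-2)*(-155)) + 7795) = √((-4 - 2 + 26040) + 7795) = √(26034 + 7795) = √33829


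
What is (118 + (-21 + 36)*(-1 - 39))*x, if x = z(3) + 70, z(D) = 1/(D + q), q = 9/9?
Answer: -67721/2 ≈ -33861.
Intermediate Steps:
q = 1 (q = 9*(⅑) = 1)
z(D) = 1/(1 + D) (z(D) = 1/(D + 1) = 1/(1 + D))
x = 281/4 (x = 1/(1 + 3) + 70 = 1/4 + 70 = ¼ + 70 = 281/4 ≈ 70.250)
(118 + (-21 + 36)*(-1 - 39))*x = (118 + (-21 + 36)*(-1 - 39))*(281/4) = (118 + 15*(-40))*(281/4) = (118 - 600)*(281/4) = -482*281/4 = -67721/2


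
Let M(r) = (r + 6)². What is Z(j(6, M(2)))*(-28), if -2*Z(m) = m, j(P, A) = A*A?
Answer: 57344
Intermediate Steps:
M(r) = (6 + r)²
j(P, A) = A²
Z(m) = -m/2
Z(j(6, M(2)))*(-28) = -(6 + 2)⁴/2*(-28) = -(8²)²/2*(-28) = -½*64²*(-28) = -½*4096*(-28) = -2048*(-28) = 57344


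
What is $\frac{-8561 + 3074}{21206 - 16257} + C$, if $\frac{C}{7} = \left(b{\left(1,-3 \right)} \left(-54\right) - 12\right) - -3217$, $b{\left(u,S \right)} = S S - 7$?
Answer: $\frac{107283884}{4949} \approx 21678.0$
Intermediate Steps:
$b{\left(u,S \right)} = -7 + S^{2}$ ($b{\left(u,S \right)} = S^{2} - 7 = -7 + S^{2}$)
$C = 21679$ ($C = 7 \left(\left(\left(-7 + \left(-3\right)^{2}\right) \left(-54\right) - 12\right) - -3217\right) = 7 \left(\left(\left(-7 + 9\right) \left(-54\right) - 12\right) + 3217\right) = 7 \left(\left(2 \left(-54\right) - 12\right) + 3217\right) = 7 \left(\left(-108 - 12\right) + 3217\right) = 7 \left(-120 + 3217\right) = 7 \cdot 3097 = 21679$)
$\frac{-8561 + 3074}{21206 - 16257} + C = \frac{-8561 + 3074}{21206 - 16257} + 21679 = - \frac{5487}{4949} + 21679 = \frac{107283884}{4949}$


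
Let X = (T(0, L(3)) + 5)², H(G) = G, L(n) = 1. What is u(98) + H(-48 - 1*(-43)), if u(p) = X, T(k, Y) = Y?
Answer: 31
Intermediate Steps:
X = 36 (X = (1 + 5)² = 6² = 36)
u(p) = 36
u(98) + H(-48 - 1*(-43)) = 36 + (-48 - 1*(-43)) = 36 + (-48 + 43) = 36 - 5 = 31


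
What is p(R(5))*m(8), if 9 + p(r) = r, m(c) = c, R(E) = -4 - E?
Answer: -144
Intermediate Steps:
p(r) = -9 + r
p(R(5))*m(8) = (-9 + (-4 - 1*5))*8 = (-9 + (-4 - 5))*8 = (-9 - 9)*8 = -18*8 = -144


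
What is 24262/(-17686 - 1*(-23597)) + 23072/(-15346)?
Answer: 117973030/45355103 ≈ 2.6011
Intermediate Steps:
24262/(-17686 - 1*(-23597)) + 23072/(-15346) = 24262/(-17686 + 23597) + 23072*(-1/15346) = 24262/5911 - 11536/7673 = 117973030/45355103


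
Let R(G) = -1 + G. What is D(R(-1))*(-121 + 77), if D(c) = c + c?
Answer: 176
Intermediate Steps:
D(c) = 2*c
D(R(-1))*(-121 + 77) = (2*(-1 - 1))*(-121 + 77) = (2*(-2))*(-44) = -4*(-44) = 176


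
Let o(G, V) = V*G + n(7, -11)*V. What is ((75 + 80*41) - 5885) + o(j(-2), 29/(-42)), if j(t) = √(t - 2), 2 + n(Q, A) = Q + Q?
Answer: -17768/7 - 29*I/21 ≈ -2538.3 - 1.381*I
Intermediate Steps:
n(Q, A) = -2 + 2*Q (n(Q, A) = -2 + (Q + Q) = -2 + 2*Q)
j(t) = √(-2 + t)
o(G, V) = 12*V + G*V (o(G, V) = V*G + (-2 + 2*7)*V = G*V + (-2 + 14)*V = G*V + 12*V = 12*V + G*V)
((75 + 80*41) - 5885) + o(j(-2), 29/(-42)) = ((75 + 80*41) - 5885) + (29/(-42))*(12 + √(-2 - 2)) = ((75 + 3280) - 5885) + (29*(-1/42))*(12 + √(-4)) = (3355 - 5885) - 29*(12 + 2*I)/42 = -2530 + (-58/7 - 29*I/21) = -17768/7 - 29*I/21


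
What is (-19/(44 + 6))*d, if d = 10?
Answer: -19/5 ≈ -3.8000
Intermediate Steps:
(-19/(44 + 6))*d = -19/(44 + 6)*10 = -19/50*10 = -19/5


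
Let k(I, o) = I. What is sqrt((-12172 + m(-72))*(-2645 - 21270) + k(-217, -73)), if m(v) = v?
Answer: sqrt(292815043) ≈ 17112.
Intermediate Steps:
sqrt((-12172 + m(-72))*(-2645 - 21270) + k(-217, -73)) = sqrt((-12172 - 72)*(-2645 - 21270) - 217) = sqrt(-12244*(-23915) - 217) = sqrt(292815260 - 217) = sqrt(292815043)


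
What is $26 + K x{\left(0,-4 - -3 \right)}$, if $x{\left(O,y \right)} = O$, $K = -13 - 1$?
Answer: $26$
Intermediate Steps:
$K = -14$
$26 + K x{\left(0,-4 - -3 \right)} = 26 - 0 = 26 + 0 = 26$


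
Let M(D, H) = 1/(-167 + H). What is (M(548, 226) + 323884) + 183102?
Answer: 29912175/59 ≈ 5.0699e+5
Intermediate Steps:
(M(548, 226) + 323884) + 183102 = (1/(-167 + 226) + 323884) + 183102 = (1/59 + 323884) + 183102 = 19109157/59 + 183102 = 29912175/59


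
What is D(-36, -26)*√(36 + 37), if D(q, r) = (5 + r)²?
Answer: 441*√73 ≈ 3767.9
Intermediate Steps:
D(-36, -26)*√(36 + 37) = (5 - 26)²*√(36 + 37) = (-21)²*√73 = 441*√73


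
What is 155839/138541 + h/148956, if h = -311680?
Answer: -4991826199/5159128299 ≈ -0.96757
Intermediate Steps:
155839/138541 + h/148956 = 155839/138541 - 311680/148956 = 155839*(1/138541) - 311680*1/148956 = 155839/138541 - 77920/37239 = -4991826199/5159128299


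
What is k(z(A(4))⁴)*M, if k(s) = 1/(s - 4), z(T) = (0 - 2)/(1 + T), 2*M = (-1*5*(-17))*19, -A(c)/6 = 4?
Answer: -26584895/131688 ≈ -201.88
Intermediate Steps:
A(c) = -24 (A(c) = -6*4 = -24)
M = 1615/2 (M = ((-1*5*(-17))*19)/2 = (-5*(-17)*19)/2 = (85*19)/2 = (½)*1615 = 1615/2 ≈ 807.50)
z(T) = -2/(1 + T)
k(s) = 1/(-4 + s)
k(z(A(4))⁴)*M = (1615/2)/(-4 + (-2/(1 - 24))⁴) = (1615/2)/(-4 + (-2/(-23))⁴) = (1615/2)/(-4 + (-2*(-1/23))⁴) = (1615/2)/(-4 + (2/23)⁴) = (1615/2)/(-4 + 16/279841) = (1615/2)/(-1119348/279841) = -279841/1119348*1615/2 = -26584895/131688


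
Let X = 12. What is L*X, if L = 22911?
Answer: 274932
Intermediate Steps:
L*X = 22911*12 = 274932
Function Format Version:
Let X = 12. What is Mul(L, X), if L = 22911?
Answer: 274932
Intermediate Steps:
Mul(L, X) = Mul(22911, 12) = 274932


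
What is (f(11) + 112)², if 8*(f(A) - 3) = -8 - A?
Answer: 811801/64 ≈ 12684.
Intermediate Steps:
f(A) = 2 - A/8 (f(A) = 3 + (-8 - A)/8 = 3 + (-1 - A/8) = 2 - A/8)
(f(11) + 112)² = ((2 - ⅛*11) + 112)² = ((2 - 11/8) + 112)² = (5/8 + 112)² = (901/8)² = 811801/64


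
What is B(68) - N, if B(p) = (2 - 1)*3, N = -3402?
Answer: 3405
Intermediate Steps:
B(p) = 3 (B(p) = 1*3 = 3)
B(68) - N = 3 - 1*(-3402) = 3 + 3402 = 3405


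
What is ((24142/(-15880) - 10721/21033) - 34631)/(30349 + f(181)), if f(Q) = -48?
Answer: -5783785968703/5060328208020 ≈ -1.1430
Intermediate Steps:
((24142/(-15880) - 10721/21033) - 34631)/(30349 + f(181)) = ((24142/(-15880) - 10721/21033) - 34631)/(30349 - 48) = ((24142*(-1/15880) - 10721*1/21033) - 34631)/30301 = ((-12071/7940 - 10721/21033) - 34631)*(1/30301) = (-339014083/167002020 - 34631)*(1/30301) = -5783785968703/167002020*1/30301 = -5783785968703/5060328208020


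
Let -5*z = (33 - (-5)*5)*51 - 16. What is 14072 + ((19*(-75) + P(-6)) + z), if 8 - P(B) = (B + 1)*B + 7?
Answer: 60148/5 ≈ 12030.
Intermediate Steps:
P(B) = 1 - B*(1 + B) (P(B) = 8 - ((B + 1)*B + 7) = 8 - ((1 + B)*B + 7) = 8 - (B*(1 + B) + 7) = 8 - (7 + B*(1 + B)) = 8 + (-7 - B*(1 + B)) = 1 - B*(1 + B))
z = -2942/5 (z = -((33 - (-5)*5)*51 - 16)/5 = -((33 - 1*(-25))*51 - 16)/5 = -((33 + 25)*51 - 16)/5 = -(58*51 - 16)/5 = -(2958 - 16)/5 = -1/5*2942 = -2942/5 ≈ -588.40)
14072 + ((19*(-75) + P(-6)) + z) = 14072 + ((19*(-75) + (1 - 1*(-6) - 1*(-6)**2)) - 2942/5) = 14072 + ((-1425 + (1 + 6 - 1*36)) - 2942/5) = 14072 + ((-1425 + (1 + 6 - 36)) - 2942/5) = 14072 + ((-1425 - 29) - 2942/5) = 14072 + (-1454 - 2942/5) = 14072 - 10212/5 = 60148/5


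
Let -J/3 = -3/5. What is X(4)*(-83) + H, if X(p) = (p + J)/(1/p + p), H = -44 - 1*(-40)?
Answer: -9968/85 ≈ -117.27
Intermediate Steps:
J = 9/5 (J = -(-9)/5 = -3*(-⅗) = 9/5 ≈ 1.8000)
H = -4 (H = -44 + 40 = -4)
X(p) = (9/5 + p)/(p + 1/p) (X(p) = (p + 9/5)/(1/p + p) = (9/5 + p)/(1/p + p) = (9/5 + p)/(p + 1/p))
X(4)*(-83) + H = ((⅕)*4*(9 + 5*4)/(1 + 4²))*(-83) - 4 = ((⅕)*4*(9 + 20)/(1 + 16))*(-83) - 4 = ((⅕)*4*29/17)*(-83) - 4 = ((⅕)*4*(1/17)*29)*(-83) - 4 = (116/85)*(-83) - 4 = -9628/85 - 4 = -9968/85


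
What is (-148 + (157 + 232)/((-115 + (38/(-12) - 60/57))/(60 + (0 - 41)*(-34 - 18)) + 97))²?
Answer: 12167359444883395984/586877030547025 ≈ 20732.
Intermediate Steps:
(-148 + (157 + 232)/((-115 + (38/(-12) - 60/57))/(60 + (0 - 41)*(-34 - 18)) + 97))² = (-148 + 389/((-115 + (38*(-1/12) - 60*1/57))/(60 - 41*(-52)) + 97))² = (-148 + 389/((-115 + (-19/6 - 20/19))/(60 + 2132) + 97))² = (-148 + 389/((-115 - 481/114)/2192 + 97))² = (-148 + 389/(-13591/114*1/2192 + 97))² = (-148 + 389/(-13591/249888 + 97))² = (-148 + 389/(24225545/249888))² = (-148 + 389*(249888/24225545))² = (-148 + 97206432/24225545)² = (-3488174228/24225545)² = 12167359444883395984/586877030547025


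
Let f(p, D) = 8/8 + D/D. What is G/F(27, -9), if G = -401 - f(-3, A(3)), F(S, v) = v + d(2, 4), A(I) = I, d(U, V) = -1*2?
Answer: 403/11 ≈ 36.636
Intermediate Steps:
d(U, V) = -2
f(p, D) = 2 (f(p, D) = 8*(⅛) + 1 = 1 + 1 = 2)
F(S, v) = -2 + v (F(S, v) = v - 2 = -2 + v)
G = -403 (G = -401 - 1*2 = -401 - 2 = -403)
G/F(27, -9) = -403/(-2 - 9) = -403/(-11) = -403*(-1/11) = 403/11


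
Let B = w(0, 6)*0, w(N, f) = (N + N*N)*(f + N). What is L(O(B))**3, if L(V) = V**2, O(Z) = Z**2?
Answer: 0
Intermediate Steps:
w(N, f) = (N + f)*(N + N**2) (w(N, f) = (N + N**2)*(N + f) = (N + f)*(N + N**2))
B = 0 (B = (0*(0 + 6 + 0**2 + 0*6))*0 = (0*(0 + 6 + 0 + 0))*0 = (0*6)*0 = 0*0 = 0)
L(O(B))**3 = ((0**2)**2)**3 = (0**2)**3 = 0**3 = 0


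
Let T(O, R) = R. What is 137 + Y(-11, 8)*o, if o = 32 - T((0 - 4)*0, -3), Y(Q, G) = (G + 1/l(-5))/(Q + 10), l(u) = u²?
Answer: -722/5 ≈ -144.40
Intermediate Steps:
Y(Q, G) = (1/25 + G)/(10 + Q) (Y(Q, G) = (G + 1/((-5)²))/(Q + 10) = (G + 1/25)/(10 + Q) = (1/25 + G)/(10 + Q))
o = 35 (o = 32 - 1*(-3) = 32 + 3 = 35)
137 + Y(-11, 8)*o = 137 + ((1/25 + 8)/(10 - 11))*35 = 137 + ((201/25)/(-1))*35 = 137 - 1*201/25*35 = 137 - 201/25*35 = 137 - 1407/5 = -722/5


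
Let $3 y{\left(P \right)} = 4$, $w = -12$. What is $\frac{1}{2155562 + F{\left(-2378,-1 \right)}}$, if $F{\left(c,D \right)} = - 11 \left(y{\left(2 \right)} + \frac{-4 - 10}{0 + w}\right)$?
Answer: $\frac{2}{4311069} \approx 4.6392 \cdot 10^{-7}$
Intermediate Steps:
$y{\left(P \right)} = \frac{4}{3}$ ($y{\left(P \right)} = \frac{1}{3} \cdot 4 = \frac{4}{3}$)
$F{\left(c,D \right)} = - \frac{55}{2}$ ($F{\left(c,D \right)} = - 11 \left(\frac{4}{3} + \frac{-4 - 10}{0 - 12}\right) = - 11 \left(\frac{4}{3} - \frac{14}{-12}\right) = - 11 \left(\frac{4}{3} - - \frac{7}{6}\right) = - 11 \left(\frac{4}{3} + \frac{7}{6}\right) = \left(-11\right) \frac{5}{2} = - \frac{55}{2}$)
$\frac{1}{2155562 + F{\left(-2378,-1 \right)}} = \frac{1}{2155562 - \frac{55}{2}} = \frac{1}{\frac{4311069}{2}} = \frac{2}{4311069}$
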